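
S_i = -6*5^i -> [-6, -30, -150, -750, -3750]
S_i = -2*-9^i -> [-2, 18, -162, 1458, -13122]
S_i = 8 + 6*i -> [8, 14, 20, 26, 32]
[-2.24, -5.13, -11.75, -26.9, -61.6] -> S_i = -2.24*2.29^i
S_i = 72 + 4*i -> [72, 76, 80, 84, 88]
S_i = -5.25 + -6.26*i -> [-5.25, -11.51, -17.77, -24.03, -30.29]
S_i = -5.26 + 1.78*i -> [-5.26, -3.48, -1.7, 0.08, 1.86]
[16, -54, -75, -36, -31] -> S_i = Random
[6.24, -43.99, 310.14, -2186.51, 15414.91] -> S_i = 6.24*(-7.05)^i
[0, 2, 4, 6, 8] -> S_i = 0 + 2*i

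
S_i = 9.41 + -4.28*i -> [9.41, 5.13, 0.85, -3.43, -7.71]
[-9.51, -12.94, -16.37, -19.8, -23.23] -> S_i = -9.51 + -3.43*i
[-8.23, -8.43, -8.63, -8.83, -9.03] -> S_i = -8.23 + -0.20*i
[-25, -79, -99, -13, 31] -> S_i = Random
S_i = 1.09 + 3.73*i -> [1.09, 4.82, 8.55, 12.28, 16.01]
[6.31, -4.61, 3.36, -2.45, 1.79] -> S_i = 6.31*(-0.73)^i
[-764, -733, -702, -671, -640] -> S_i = -764 + 31*i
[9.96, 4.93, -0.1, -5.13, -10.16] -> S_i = 9.96 + -5.03*i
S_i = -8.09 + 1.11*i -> [-8.09, -6.98, -5.87, -4.76, -3.65]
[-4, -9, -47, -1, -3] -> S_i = Random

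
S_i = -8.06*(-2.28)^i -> [-8.06, 18.38, -41.9, 95.53, -217.81]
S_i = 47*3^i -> [47, 141, 423, 1269, 3807]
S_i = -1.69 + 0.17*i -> [-1.69, -1.52, -1.35, -1.18, -1.01]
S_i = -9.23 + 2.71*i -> [-9.23, -6.52, -3.81, -1.1, 1.61]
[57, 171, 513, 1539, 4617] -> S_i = 57*3^i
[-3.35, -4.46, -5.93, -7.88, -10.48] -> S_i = -3.35*1.33^i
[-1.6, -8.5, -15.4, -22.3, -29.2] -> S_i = -1.60 + -6.90*i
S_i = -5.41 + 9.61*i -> [-5.41, 4.2, 13.81, 23.42, 33.03]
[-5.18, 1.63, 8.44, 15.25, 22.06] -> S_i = -5.18 + 6.81*i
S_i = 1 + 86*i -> [1, 87, 173, 259, 345]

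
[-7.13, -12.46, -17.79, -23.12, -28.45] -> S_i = -7.13 + -5.33*i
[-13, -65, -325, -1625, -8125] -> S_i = -13*5^i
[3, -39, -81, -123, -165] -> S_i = 3 + -42*i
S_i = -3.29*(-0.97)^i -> [-3.29, 3.19, -3.1, 3.0, -2.91]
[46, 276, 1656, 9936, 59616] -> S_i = 46*6^i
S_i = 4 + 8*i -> [4, 12, 20, 28, 36]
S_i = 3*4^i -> [3, 12, 48, 192, 768]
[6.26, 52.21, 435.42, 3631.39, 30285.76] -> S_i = 6.26*8.34^i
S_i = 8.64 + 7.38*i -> [8.64, 16.02, 23.4, 30.78, 38.16]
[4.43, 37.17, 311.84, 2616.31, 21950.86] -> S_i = 4.43*8.39^i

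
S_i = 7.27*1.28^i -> [7.27, 9.31, 11.91, 15.25, 19.52]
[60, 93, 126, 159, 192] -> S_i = 60 + 33*i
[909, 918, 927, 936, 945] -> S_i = 909 + 9*i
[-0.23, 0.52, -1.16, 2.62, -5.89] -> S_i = -0.23*(-2.25)^i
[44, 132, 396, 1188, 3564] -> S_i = 44*3^i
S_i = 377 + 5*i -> [377, 382, 387, 392, 397]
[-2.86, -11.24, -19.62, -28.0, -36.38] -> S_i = -2.86 + -8.38*i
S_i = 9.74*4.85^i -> [9.74, 47.24, 229.11, 1111.18, 5389.22]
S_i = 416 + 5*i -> [416, 421, 426, 431, 436]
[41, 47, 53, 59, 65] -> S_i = 41 + 6*i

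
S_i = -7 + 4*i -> [-7, -3, 1, 5, 9]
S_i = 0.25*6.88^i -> [0.25, 1.72, 11.83, 81.42, 560.14]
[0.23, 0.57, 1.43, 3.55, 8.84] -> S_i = 0.23*2.49^i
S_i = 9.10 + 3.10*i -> [9.1, 12.2, 15.3, 18.4, 21.5]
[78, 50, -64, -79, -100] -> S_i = Random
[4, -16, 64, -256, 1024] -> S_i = 4*-4^i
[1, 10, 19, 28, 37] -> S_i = 1 + 9*i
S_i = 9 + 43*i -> [9, 52, 95, 138, 181]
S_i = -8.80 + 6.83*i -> [-8.8, -1.97, 4.86, 11.69, 18.52]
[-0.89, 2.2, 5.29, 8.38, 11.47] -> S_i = -0.89 + 3.09*i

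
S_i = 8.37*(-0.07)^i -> [8.37, -0.59, 0.04, -0.0, 0.0]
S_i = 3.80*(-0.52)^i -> [3.8, -1.98, 1.03, -0.53, 0.28]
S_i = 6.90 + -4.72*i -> [6.9, 2.18, -2.54, -7.26, -11.98]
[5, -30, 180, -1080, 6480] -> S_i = 5*-6^i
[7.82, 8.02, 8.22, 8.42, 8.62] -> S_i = 7.82 + 0.20*i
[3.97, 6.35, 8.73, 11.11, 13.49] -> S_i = 3.97 + 2.38*i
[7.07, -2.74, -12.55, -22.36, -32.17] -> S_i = 7.07 + -9.81*i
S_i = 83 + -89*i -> [83, -6, -95, -184, -273]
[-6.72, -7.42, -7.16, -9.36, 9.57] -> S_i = Random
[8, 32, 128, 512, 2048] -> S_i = 8*4^i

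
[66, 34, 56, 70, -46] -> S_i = Random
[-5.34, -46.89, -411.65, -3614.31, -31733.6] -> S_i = -5.34*8.78^i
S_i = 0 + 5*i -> [0, 5, 10, 15, 20]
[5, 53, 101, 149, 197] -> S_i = 5 + 48*i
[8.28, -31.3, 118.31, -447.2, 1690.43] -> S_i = 8.28*(-3.78)^i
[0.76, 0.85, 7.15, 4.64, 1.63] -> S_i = Random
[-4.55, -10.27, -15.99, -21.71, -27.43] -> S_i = -4.55 + -5.72*i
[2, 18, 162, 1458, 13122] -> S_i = 2*9^i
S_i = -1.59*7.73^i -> [-1.59, -12.29, -95.01, -734.4, -5676.95]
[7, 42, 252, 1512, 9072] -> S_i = 7*6^i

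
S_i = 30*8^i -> [30, 240, 1920, 15360, 122880]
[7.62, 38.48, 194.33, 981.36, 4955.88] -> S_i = 7.62*5.05^i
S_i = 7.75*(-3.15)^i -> [7.75, -24.41, 76.9, -242.23, 763.03]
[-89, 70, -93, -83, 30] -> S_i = Random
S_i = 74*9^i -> [74, 666, 5994, 53946, 485514]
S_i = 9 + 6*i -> [9, 15, 21, 27, 33]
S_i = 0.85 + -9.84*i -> [0.85, -8.99, -18.83, -28.67, -38.51]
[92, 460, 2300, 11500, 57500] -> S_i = 92*5^i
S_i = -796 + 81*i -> [-796, -715, -634, -553, -472]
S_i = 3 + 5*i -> [3, 8, 13, 18, 23]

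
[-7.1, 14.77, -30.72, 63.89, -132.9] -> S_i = -7.10*(-2.08)^i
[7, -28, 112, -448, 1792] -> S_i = 7*-4^i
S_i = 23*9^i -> [23, 207, 1863, 16767, 150903]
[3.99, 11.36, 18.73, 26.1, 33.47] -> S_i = 3.99 + 7.37*i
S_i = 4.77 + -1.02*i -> [4.77, 3.75, 2.73, 1.71, 0.69]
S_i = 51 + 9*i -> [51, 60, 69, 78, 87]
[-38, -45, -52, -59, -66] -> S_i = -38 + -7*i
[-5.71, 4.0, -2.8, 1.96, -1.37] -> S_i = -5.71*(-0.70)^i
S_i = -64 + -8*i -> [-64, -72, -80, -88, -96]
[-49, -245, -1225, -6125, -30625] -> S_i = -49*5^i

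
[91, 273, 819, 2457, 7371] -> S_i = 91*3^i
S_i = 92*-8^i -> [92, -736, 5888, -47104, 376832]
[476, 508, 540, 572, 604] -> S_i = 476 + 32*i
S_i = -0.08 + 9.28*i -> [-0.08, 9.2, 18.48, 27.76, 37.04]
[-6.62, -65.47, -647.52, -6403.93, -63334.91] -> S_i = -6.62*9.89^i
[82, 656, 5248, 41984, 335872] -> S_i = 82*8^i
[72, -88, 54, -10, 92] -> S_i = Random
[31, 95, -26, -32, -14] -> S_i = Random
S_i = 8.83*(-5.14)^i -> [8.83, -45.39, 233.29, -1199.09, 6163.3]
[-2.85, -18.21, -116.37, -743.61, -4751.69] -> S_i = -2.85*6.39^i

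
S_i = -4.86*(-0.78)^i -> [-4.86, 3.79, -2.96, 2.31, -1.8]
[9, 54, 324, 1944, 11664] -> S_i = 9*6^i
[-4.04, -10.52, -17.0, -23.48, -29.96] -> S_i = -4.04 + -6.48*i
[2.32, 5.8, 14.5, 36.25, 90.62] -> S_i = 2.32*2.50^i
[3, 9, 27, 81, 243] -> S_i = 3*3^i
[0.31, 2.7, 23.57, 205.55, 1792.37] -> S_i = 0.31*8.72^i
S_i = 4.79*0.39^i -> [4.79, 1.87, 0.73, 0.28, 0.11]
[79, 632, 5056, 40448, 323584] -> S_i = 79*8^i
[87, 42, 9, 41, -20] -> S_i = Random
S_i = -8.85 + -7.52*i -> [-8.85, -16.37, -23.89, -31.41, -38.93]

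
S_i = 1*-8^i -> [1, -8, 64, -512, 4096]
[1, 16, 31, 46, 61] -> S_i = 1 + 15*i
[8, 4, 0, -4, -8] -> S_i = 8 + -4*i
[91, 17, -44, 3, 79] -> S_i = Random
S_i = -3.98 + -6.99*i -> [-3.98, -10.97, -17.96, -24.95, -31.94]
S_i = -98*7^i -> [-98, -686, -4802, -33614, -235298]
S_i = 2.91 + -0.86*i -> [2.91, 2.05, 1.19, 0.33, -0.53]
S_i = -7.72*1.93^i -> [-7.72, -14.9, -28.76, -55.5, -107.11]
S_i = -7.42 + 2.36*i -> [-7.42, -5.06, -2.7, -0.34, 2.02]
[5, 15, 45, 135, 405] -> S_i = 5*3^i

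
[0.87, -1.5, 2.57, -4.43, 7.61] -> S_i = 0.87*(-1.72)^i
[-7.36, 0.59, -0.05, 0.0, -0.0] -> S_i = -7.36*(-0.08)^i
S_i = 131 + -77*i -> [131, 54, -23, -100, -177]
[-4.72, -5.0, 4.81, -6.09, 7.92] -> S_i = Random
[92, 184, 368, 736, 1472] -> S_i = 92*2^i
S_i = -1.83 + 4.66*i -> [-1.83, 2.83, 7.49, 12.15, 16.81]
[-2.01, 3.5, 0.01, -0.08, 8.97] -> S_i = Random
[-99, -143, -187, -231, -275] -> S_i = -99 + -44*i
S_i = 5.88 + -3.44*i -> [5.88, 2.44, -1.0, -4.44, -7.88]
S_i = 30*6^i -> [30, 180, 1080, 6480, 38880]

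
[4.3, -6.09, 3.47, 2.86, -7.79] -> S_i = Random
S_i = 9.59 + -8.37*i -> [9.59, 1.22, -7.15, -15.52, -23.89]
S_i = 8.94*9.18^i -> [8.94, 82.07, 753.4, 6916.17, 63490.43]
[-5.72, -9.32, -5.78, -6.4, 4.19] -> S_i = Random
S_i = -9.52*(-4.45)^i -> [-9.52, 42.36, -188.52, 838.91, -3733.16]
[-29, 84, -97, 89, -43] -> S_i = Random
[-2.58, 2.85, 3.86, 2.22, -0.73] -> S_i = Random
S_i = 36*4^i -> [36, 144, 576, 2304, 9216]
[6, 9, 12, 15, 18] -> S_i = 6 + 3*i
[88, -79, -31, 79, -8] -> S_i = Random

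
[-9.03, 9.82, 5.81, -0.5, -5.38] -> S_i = Random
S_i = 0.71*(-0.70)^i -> [0.71, -0.5, 0.35, -0.24, 0.17]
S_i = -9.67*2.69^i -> [-9.67, -26.01, -69.97, -188.23, -506.33]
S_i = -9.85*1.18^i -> [-9.85, -11.62, -13.72, -16.18, -19.1]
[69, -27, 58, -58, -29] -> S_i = Random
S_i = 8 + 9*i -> [8, 17, 26, 35, 44]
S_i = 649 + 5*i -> [649, 654, 659, 664, 669]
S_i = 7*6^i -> [7, 42, 252, 1512, 9072]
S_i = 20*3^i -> [20, 60, 180, 540, 1620]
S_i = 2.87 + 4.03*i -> [2.87, 6.9, 10.93, 14.96, 18.99]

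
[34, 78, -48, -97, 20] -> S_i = Random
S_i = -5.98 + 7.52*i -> [-5.98, 1.54, 9.06, 16.58, 24.1]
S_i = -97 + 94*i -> [-97, -3, 91, 185, 279]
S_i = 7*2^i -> [7, 14, 28, 56, 112]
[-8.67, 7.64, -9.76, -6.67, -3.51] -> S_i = Random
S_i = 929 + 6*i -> [929, 935, 941, 947, 953]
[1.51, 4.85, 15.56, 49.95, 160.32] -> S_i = 1.51*3.21^i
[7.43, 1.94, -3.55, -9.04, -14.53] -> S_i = 7.43 + -5.49*i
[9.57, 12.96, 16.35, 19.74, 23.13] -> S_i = 9.57 + 3.39*i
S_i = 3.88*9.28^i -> [3.88, 36.01, 334.14, 3100.81, 28775.55]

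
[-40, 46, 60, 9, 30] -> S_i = Random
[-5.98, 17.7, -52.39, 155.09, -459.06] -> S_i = -5.98*(-2.96)^i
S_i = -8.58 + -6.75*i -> [-8.58, -15.33, -22.08, -28.83, -35.58]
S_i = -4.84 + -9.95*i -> [-4.84, -14.79, -24.74, -34.69, -44.64]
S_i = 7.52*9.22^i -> [7.52, 69.33, 639.26, 5894.01, 54342.74]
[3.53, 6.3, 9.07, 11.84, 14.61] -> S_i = 3.53 + 2.77*i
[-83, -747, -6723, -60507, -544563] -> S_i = -83*9^i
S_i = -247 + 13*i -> [-247, -234, -221, -208, -195]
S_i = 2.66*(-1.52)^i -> [2.66, -4.04, 6.15, -9.34, 14.2]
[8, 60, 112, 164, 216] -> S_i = 8 + 52*i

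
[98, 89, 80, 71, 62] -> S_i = 98 + -9*i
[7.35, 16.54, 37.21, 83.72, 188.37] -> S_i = 7.35*2.25^i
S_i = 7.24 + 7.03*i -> [7.24, 14.27, 21.3, 28.33, 35.36]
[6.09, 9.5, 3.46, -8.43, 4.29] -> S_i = Random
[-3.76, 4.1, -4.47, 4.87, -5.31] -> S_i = -3.76*(-1.09)^i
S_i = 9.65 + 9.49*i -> [9.65, 19.14, 28.63, 38.12, 47.61]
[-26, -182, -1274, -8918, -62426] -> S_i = -26*7^i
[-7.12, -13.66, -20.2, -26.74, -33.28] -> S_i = -7.12 + -6.54*i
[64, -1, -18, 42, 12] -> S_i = Random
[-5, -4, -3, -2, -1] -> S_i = -5 + 1*i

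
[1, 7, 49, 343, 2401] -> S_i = 1*7^i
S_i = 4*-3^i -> [4, -12, 36, -108, 324]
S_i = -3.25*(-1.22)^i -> [-3.25, 3.96, -4.84, 5.9, -7.2]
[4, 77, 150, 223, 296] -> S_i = 4 + 73*i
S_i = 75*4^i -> [75, 300, 1200, 4800, 19200]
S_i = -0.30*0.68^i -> [-0.3, -0.2, -0.14, -0.09, -0.06]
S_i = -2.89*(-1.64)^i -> [-2.89, 4.74, -7.77, 12.75, -20.91]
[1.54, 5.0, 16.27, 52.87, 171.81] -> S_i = 1.54*3.25^i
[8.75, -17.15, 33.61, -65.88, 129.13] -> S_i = 8.75*(-1.96)^i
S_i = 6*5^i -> [6, 30, 150, 750, 3750]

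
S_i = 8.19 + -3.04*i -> [8.19, 5.15, 2.11, -0.93, -3.97]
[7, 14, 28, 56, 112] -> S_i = 7*2^i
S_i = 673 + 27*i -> [673, 700, 727, 754, 781]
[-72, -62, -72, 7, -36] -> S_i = Random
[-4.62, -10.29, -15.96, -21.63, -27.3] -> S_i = -4.62 + -5.67*i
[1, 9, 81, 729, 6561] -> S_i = 1*9^i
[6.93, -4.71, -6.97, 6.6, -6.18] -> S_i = Random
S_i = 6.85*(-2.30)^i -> [6.85, -15.75, 36.24, -83.34, 191.69]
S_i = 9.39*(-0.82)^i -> [9.39, -7.7, 6.31, -5.18, 4.25]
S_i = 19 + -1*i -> [19, 18, 17, 16, 15]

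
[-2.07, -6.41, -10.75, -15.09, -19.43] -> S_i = -2.07 + -4.34*i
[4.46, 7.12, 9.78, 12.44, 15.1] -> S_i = 4.46 + 2.66*i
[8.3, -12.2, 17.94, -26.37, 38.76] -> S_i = 8.30*(-1.47)^i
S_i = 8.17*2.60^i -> [8.17, 21.24, 55.23, 143.6, 373.35]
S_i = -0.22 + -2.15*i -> [-0.22, -2.37, -4.52, -6.67, -8.82]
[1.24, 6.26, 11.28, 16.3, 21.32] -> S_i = 1.24 + 5.02*i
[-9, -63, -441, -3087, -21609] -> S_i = -9*7^i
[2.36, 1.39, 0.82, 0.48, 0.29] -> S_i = 2.36*0.59^i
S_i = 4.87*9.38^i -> [4.87, 45.68, 428.48, 4019.18, 37699.91]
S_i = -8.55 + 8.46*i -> [-8.55, -0.09, 8.37, 16.83, 25.29]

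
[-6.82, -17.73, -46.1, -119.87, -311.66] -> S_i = -6.82*2.60^i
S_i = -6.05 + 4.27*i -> [-6.05, -1.78, 2.49, 6.76, 11.03]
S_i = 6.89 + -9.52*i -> [6.89, -2.63, -12.15, -21.67, -31.19]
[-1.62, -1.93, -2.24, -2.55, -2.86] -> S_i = -1.62 + -0.31*i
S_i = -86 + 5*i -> [-86, -81, -76, -71, -66]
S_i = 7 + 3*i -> [7, 10, 13, 16, 19]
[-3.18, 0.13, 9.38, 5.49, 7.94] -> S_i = Random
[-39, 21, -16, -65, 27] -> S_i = Random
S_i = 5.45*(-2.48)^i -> [5.45, -13.52, 33.52, -83.13, 206.16]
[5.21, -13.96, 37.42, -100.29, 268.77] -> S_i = 5.21*(-2.68)^i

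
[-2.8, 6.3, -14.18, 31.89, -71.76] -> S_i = -2.80*(-2.25)^i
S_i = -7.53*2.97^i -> [-7.53, -22.36, -66.42, -197.27, -585.9]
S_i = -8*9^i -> [-8, -72, -648, -5832, -52488]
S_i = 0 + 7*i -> [0, 7, 14, 21, 28]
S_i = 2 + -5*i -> [2, -3, -8, -13, -18]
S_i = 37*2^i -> [37, 74, 148, 296, 592]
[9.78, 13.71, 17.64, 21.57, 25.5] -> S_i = 9.78 + 3.93*i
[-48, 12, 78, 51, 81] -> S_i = Random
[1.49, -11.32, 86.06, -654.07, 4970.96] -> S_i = 1.49*(-7.60)^i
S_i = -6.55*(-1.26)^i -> [-6.55, 8.25, -10.4, 13.1, -16.51]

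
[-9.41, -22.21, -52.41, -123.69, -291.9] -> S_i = -9.41*2.36^i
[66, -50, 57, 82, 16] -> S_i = Random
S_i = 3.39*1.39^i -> [3.39, 4.71, 6.55, 9.1, 12.65]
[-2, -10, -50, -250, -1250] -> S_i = -2*5^i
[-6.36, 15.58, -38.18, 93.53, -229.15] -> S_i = -6.36*(-2.45)^i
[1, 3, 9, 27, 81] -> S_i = 1*3^i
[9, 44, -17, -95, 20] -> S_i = Random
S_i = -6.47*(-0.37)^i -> [-6.47, 2.39, -0.89, 0.33, -0.12]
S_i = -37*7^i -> [-37, -259, -1813, -12691, -88837]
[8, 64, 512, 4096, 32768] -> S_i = 8*8^i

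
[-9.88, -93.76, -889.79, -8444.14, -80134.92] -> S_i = -9.88*9.49^i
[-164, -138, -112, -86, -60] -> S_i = -164 + 26*i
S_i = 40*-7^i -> [40, -280, 1960, -13720, 96040]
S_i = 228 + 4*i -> [228, 232, 236, 240, 244]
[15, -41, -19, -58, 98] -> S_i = Random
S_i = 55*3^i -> [55, 165, 495, 1485, 4455]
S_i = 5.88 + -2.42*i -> [5.88, 3.46, 1.04, -1.38, -3.8]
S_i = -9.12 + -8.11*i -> [-9.12, -17.23, -25.34, -33.45, -41.56]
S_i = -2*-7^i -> [-2, 14, -98, 686, -4802]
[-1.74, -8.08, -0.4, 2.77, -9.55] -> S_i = Random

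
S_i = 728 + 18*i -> [728, 746, 764, 782, 800]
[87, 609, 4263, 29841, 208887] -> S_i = 87*7^i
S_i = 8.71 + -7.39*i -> [8.71, 1.32, -6.07, -13.46, -20.85]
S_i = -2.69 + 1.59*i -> [-2.69, -1.1, 0.49, 2.08, 3.67]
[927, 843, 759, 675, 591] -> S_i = 927 + -84*i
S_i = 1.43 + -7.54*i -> [1.43, -6.11, -13.65, -21.19, -28.73]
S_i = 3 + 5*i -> [3, 8, 13, 18, 23]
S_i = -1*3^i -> [-1, -3, -9, -27, -81]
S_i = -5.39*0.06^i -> [-5.39, -0.32, -0.02, -0.0, -0.0]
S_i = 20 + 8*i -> [20, 28, 36, 44, 52]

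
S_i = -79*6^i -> [-79, -474, -2844, -17064, -102384]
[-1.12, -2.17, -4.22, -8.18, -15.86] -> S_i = -1.12*1.94^i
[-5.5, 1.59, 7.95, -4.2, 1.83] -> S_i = Random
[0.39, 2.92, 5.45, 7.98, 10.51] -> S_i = 0.39 + 2.53*i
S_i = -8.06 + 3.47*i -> [-8.06, -4.59, -1.12, 2.35, 5.82]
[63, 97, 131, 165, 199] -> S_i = 63 + 34*i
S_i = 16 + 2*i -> [16, 18, 20, 22, 24]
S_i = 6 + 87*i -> [6, 93, 180, 267, 354]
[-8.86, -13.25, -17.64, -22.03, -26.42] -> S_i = -8.86 + -4.39*i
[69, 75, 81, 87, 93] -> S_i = 69 + 6*i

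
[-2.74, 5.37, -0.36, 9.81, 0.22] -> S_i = Random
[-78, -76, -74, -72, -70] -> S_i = -78 + 2*i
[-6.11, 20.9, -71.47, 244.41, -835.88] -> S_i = -6.11*(-3.42)^i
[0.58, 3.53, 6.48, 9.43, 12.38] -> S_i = 0.58 + 2.95*i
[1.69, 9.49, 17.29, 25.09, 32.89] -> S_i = 1.69 + 7.80*i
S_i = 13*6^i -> [13, 78, 468, 2808, 16848]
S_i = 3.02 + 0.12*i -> [3.02, 3.14, 3.26, 3.38, 3.5]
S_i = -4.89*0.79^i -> [-4.89, -3.86, -3.05, -2.41, -1.9]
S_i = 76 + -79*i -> [76, -3, -82, -161, -240]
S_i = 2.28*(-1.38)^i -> [2.28, -3.15, 4.34, -5.99, 8.27]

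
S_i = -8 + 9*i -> [-8, 1, 10, 19, 28]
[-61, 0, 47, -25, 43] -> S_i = Random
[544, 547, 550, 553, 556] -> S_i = 544 + 3*i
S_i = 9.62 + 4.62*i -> [9.62, 14.24, 18.86, 23.48, 28.1]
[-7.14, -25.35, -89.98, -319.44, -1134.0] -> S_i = -7.14*3.55^i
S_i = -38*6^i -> [-38, -228, -1368, -8208, -49248]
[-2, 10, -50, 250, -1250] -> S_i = -2*-5^i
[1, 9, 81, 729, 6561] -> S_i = 1*9^i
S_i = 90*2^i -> [90, 180, 360, 720, 1440]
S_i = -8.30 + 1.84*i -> [-8.3, -6.46, -4.62, -2.78, -0.94]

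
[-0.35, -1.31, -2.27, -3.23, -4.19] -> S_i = -0.35 + -0.96*i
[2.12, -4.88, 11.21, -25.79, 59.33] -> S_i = 2.12*(-2.30)^i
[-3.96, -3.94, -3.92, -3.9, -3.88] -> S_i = -3.96 + 0.02*i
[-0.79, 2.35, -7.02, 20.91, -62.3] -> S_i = -0.79*(-2.98)^i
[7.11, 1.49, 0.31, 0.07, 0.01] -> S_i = 7.11*0.21^i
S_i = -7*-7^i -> [-7, 49, -343, 2401, -16807]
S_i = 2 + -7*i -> [2, -5, -12, -19, -26]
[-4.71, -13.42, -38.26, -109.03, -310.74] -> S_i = -4.71*2.85^i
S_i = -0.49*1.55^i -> [-0.49, -0.76, -1.18, -1.82, -2.83]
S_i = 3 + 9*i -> [3, 12, 21, 30, 39]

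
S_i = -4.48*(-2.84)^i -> [-4.48, 12.72, -36.13, 102.62, -291.44]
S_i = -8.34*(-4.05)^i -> [-8.34, 33.78, -136.8, 554.03, -2243.81]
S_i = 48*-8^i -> [48, -384, 3072, -24576, 196608]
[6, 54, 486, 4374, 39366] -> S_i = 6*9^i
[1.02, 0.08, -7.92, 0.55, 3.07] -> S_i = Random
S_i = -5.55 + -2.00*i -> [-5.55, -7.55, -9.55, -11.55, -13.55]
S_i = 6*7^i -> [6, 42, 294, 2058, 14406]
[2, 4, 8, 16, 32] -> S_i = 2*2^i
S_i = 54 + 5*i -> [54, 59, 64, 69, 74]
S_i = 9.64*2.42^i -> [9.64, 23.33, 56.46, 136.62, 330.63]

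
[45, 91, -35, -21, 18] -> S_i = Random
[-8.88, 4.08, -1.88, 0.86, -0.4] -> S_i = -8.88*(-0.46)^i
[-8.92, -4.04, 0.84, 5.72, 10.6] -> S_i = -8.92 + 4.88*i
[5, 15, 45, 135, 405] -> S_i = 5*3^i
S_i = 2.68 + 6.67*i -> [2.68, 9.35, 16.02, 22.69, 29.36]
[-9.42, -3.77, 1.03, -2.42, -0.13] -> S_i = Random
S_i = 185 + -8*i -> [185, 177, 169, 161, 153]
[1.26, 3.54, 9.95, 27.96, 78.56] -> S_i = 1.26*2.81^i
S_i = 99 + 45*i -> [99, 144, 189, 234, 279]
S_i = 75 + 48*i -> [75, 123, 171, 219, 267]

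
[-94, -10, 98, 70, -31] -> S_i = Random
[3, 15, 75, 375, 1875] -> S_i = 3*5^i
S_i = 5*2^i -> [5, 10, 20, 40, 80]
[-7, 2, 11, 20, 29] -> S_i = -7 + 9*i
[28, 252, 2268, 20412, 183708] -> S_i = 28*9^i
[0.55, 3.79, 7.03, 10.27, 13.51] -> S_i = 0.55 + 3.24*i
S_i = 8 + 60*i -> [8, 68, 128, 188, 248]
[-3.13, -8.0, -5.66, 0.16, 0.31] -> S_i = Random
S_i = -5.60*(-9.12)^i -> [-5.6, 51.07, -465.78, 4247.88, -38740.69]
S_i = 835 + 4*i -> [835, 839, 843, 847, 851]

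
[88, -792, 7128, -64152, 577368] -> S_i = 88*-9^i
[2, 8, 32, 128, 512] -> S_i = 2*4^i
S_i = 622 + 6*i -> [622, 628, 634, 640, 646]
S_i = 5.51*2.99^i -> [5.51, 16.47, 49.26, 147.29, 440.39]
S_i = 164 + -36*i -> [164, 128, 92, 56, 20]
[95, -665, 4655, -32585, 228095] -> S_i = 95*-7^i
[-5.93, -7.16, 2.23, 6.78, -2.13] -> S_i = Random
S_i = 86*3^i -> [86, 258, 774, 2322, 6966]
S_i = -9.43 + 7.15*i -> [-9.43, -2.28, 4.87, 12.02, 19.17]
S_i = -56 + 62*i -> [-56, 6, 68, 130, 192]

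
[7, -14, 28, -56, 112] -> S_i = 7*-2^i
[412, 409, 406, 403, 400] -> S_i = 412 + -3*i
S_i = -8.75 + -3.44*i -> [-8.75, -12.19, -15.63, -19.07, -22.51]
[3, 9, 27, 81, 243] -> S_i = 3*3^i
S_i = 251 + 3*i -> [251, 254, 257, 260, 263]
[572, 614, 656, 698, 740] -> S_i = 572 + 42*i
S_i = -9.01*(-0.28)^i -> [-9.01, 2.52, -0.71, 0.2, -0.06]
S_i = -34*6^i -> [-34, -204, -1224, -7344, -44064]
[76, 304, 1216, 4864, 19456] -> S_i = 76*4^i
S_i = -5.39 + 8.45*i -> [-5.39, 3.06, 11.51, 19.96, 28.41]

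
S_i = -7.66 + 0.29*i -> [-7.66, -7.37, -7.08, -6.79, -6.5]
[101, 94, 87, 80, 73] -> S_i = 101 + -7*i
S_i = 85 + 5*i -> [85, 90, 95, 100, 105]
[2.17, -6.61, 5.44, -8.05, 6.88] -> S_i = Random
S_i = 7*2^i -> [7, 14, 28, 56, 112]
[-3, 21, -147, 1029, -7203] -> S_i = -3*-7^i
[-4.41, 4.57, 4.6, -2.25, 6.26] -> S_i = Random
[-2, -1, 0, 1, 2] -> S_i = -2 + 1*i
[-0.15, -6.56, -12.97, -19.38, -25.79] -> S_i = -0.15 + -6.41*i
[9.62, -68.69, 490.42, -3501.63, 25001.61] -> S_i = 9.62*(-7.14)^i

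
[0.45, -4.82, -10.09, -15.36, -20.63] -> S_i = 0.45 + -5.27*i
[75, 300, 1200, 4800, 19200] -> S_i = 75*4^i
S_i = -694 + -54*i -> [-694, -748, -802, -856, -910]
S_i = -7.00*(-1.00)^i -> [-7.0, 7.0, -7.0, 7.0, -7.0]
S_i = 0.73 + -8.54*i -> [0.73, -7.81, -16.35, -24.89, -33.43]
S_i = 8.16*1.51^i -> [8.16, 12.32, 18.61, 28.09, 42.42]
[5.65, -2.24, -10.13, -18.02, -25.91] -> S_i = 5.65 + -7.89*i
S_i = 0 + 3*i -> [0, 3, 6, 9, 12]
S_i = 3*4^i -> [3, 12, 48, 192, 768]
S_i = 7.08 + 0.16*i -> [7.08, 7.24, 7.4, 7.56, 7.72]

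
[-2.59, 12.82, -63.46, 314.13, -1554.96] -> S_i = -2.59*(-4.95)^i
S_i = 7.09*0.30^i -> [7.09, 2.13, 0.64, 0.19, 0.06]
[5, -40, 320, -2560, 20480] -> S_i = 5*-8^i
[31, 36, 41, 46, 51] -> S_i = 31 + 5*i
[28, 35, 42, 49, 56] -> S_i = 28 + 7*i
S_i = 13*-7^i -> [13, -91, 637, -4459, 31213]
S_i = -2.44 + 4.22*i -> [-2.44, 1.78, 6.0, 10.22, 14.44]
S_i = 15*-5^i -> [15, -75, 375, -1875, 9375]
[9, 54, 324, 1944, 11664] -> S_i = 9*6^i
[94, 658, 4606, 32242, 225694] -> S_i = 94*7^i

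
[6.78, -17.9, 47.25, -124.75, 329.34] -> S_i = 6.78*(-2.64)^i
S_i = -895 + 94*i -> [-895, -801, -707, -613, -519]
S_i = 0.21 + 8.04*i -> [0.21, 8.25, 16.29, 24.33, 32.37]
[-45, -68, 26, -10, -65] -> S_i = Random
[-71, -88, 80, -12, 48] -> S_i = Random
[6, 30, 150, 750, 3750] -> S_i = 6*5^i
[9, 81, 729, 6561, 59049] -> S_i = 9*9^i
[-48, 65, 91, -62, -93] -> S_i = Random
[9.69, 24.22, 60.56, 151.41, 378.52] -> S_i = 9.69*2.50^i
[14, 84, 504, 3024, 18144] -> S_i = 14*6^i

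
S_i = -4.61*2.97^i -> [-4.61, -13.69, -40.66, -120.77, -358.7]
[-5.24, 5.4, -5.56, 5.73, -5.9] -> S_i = -5.24*(-1.03)^i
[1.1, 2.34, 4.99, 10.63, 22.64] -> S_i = 1.10*2.13^i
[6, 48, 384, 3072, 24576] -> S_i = 6*8^i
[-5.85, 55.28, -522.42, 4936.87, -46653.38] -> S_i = -5.85*(-9.45)^i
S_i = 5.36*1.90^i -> [5.36, 10.18, 19.35, 36.76, 69.85]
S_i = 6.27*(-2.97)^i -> [6.27, -18.62, 55.31, -164.26, 487.86]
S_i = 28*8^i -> [28, 224, 1792, 14336, 114688]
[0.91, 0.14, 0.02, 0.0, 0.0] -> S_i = 0.91*0.15^i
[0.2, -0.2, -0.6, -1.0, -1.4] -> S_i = 0.20 + -0.40*i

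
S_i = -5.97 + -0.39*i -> [-5.97, -6.36, -6.75, -7.14, -7.53]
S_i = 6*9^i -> [6, 54, 486, 4374, 39366]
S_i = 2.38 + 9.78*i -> [2.38, 12.16, 21.94, 31.72, 41.5]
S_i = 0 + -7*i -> [0, -7, -14, -21, -28]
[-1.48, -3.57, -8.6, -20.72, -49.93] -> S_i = -1.48*2.41^i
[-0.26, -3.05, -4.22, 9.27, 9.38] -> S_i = Random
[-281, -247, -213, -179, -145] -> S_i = -281 + 34*i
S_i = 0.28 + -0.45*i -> [0.28, -0.17, -0.62, -1.07, -1.52]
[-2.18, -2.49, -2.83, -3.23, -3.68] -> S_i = -2.18*1.14^i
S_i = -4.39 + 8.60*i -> [-4.39, 4.21, 12.81, 21.41, 30.01]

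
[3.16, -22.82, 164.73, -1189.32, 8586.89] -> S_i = 3.16*(-7.22)^i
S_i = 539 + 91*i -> [539, 630, 721, 812, 903]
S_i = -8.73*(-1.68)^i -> [-8.73, 14.67, -24.64, 41.39, -69.54]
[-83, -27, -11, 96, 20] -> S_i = Random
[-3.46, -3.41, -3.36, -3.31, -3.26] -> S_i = -3.46 + 0.05*i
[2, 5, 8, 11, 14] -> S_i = 2 + 3*i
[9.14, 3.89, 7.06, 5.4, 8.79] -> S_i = Random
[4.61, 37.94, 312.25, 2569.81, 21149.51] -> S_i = 4.61*8.23^i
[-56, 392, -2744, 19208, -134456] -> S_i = -56*-7^i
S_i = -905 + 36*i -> [-905, -869, -833, -797, -761]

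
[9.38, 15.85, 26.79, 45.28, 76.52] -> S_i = 9.38*1.69^i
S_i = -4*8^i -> [-4, -32, -256, -2048, -16384]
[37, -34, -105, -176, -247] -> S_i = 37 + -71*i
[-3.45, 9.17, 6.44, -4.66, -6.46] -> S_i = Random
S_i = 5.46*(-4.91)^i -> [5.46, -26.81, 131.63, -646.3, 3173.35]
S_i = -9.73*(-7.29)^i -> [-9.73, 70.93, -517.09, 3769.6, -27480.39]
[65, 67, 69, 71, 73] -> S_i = 65 + 2*i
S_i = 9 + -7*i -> [9, 2, -5, -12, -19]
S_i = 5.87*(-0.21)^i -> [5.87, -1.23, 0.26, -0.05, 0.01]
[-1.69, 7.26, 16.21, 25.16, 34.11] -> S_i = -1.69 + 8.95*i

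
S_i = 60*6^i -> [60, 360, 2160, 12960, 77760]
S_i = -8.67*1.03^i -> [-8.67, -8.93, -9.2, -9.47, -9.76]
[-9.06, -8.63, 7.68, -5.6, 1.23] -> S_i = Random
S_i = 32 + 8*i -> [32, 40, 48, 56, 64]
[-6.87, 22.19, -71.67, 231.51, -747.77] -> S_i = -6.87*(-3.23)^i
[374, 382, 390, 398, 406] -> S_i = 374 + 8*i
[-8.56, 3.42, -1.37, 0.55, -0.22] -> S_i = -8.56*(-0.40)^i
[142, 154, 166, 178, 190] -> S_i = 142 + 12*i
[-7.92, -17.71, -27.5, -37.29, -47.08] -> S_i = -7.92 + -9.79*i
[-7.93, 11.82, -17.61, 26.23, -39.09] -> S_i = -7.93*(-1.49)^i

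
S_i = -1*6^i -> [-1, -6, -36, -216, -1296]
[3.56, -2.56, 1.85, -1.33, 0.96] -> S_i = 3.56*(-0.72)^i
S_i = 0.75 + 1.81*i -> [0.75, 2.56, 4.37, 6.18, 7.99]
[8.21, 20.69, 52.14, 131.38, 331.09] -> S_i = 8.21*2.52^i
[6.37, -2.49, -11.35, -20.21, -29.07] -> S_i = 6.37 + -8.86*i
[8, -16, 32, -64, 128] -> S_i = 8*-2^i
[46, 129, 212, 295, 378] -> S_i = 46 + 83*i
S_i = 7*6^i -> [7, 42, 252, 1512, 9072]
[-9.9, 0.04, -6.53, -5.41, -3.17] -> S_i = Random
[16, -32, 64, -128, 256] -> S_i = 16*-2^i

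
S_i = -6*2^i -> [-6, -12, -24, -48, -96]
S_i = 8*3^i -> [8, 24, 72, 216, 648]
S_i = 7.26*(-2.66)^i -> [7.26, -19.31, 51.37, -136.64, 363.47]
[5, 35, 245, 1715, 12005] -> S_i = 5*7^i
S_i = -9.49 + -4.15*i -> [-9.49, -13.64, -17.79, -21.94, -26.09]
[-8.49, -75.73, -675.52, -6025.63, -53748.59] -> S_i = -8.49*8.92^i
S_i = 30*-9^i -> [30, -270, 2430, -21870, 196830]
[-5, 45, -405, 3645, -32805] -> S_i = -5*-9^i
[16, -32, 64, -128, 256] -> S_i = 16*-2^i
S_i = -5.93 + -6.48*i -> [-5.93, -12.41, -18.89, -25.37, -31.85]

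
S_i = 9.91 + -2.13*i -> [9.91, 7.78, 5.65, 3.52, 1.39]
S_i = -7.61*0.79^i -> [-7.61, -6.01, -4.75, -3.75, -2.96]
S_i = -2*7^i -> [-2, -14, -98, -686, -4802]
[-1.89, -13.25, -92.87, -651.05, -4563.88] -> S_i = -1.89*7.01^i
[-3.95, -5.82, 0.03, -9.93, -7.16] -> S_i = Random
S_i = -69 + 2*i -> [-69, -67, -65, -63, -61]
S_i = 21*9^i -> [21, 189, 1701, 15309, 137781]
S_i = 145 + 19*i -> [145, 164, 183, 202, 221]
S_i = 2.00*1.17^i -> [2.0, 2.34, 2.74, 3.2, 3.75]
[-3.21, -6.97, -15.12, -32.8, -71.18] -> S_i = -3.21*2.17^i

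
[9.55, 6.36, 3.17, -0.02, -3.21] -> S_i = 9.55 + -3.19*i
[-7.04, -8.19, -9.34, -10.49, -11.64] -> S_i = -7.04 + -1.15*i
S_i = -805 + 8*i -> [-805, -797, -789, -781, -773]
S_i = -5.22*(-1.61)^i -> [-5.22, 8.4, -13.53, 21.78, -35.07]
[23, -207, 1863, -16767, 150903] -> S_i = 23*-9^i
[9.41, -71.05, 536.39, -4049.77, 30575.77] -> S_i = 9.41*(-7.55)^i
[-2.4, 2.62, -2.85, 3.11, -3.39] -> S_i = -2.40*(-1.09)^i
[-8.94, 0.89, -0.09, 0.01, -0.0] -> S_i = -8.94*(-0.10)^i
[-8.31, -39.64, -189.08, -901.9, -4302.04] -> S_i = -8.31*4.77^i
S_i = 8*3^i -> [8, 24, 72, 216, 648]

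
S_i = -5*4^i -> [-5, -20, -80, -320, -1280]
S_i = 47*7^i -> [47, 329, 2303, 16121, 112847]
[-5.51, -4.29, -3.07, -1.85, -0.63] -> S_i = -5.51 + 1.22*i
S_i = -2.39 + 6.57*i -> [-2.39, 4.18, 10.75, 17.32, 23.89]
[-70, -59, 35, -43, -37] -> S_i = Random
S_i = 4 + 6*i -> [4, 10, 16, 22, 28]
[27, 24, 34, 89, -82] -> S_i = Random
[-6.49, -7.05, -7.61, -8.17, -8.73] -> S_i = -6.49 + -0.56*i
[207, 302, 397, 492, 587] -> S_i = 207 + 95*i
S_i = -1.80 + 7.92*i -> [-1.8, 6.12, 14.04, 21.96, 29.88]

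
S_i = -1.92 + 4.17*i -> [-1.92, 2.25, 6.42, 10.59, 14.76]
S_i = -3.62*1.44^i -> [-3.62, -5.21, -7.51, -10.81, -15.57]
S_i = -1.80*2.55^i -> [-1.8, -4.59, -11.7, -29.85, -76.11]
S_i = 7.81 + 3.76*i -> [7.81, 11.57, 15.33, 19.09, 22.85]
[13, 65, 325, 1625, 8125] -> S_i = 13*5^i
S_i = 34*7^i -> [34, 238, 1666, 11662, 81634]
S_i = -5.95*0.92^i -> [-5.95, -5.47, -5.04, -4.63, -4.26]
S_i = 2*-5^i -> [2, -10, 50, -250, 1250]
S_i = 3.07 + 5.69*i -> [3.07, 8.76, 14.45, 20.14, 25.83]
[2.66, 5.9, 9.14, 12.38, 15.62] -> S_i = 2.66 + 3.24*i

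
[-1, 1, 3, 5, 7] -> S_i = -1 + 2*i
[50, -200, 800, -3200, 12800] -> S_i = 50*-4^i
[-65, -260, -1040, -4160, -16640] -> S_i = -65*4^i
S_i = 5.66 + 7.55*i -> [5.66, 13.21, 20.76, 28.31, 35.86]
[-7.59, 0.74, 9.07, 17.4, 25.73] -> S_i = -7.59 + 8.33*i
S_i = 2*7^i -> [2, 14, 98, 686, 4802]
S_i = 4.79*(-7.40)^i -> [4.79, -35.45, 262.3, -1941.02, 14363.57]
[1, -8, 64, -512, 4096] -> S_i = 1*-8^i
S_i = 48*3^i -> [48, 144, 432, 1296, 3888]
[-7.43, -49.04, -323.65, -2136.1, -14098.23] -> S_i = -7.43*6.60^i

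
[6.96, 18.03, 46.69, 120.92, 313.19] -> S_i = 6.96*2.59^i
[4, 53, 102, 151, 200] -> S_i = 4 + 49*i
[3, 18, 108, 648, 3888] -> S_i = 3*6^i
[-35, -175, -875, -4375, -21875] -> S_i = -35*5^i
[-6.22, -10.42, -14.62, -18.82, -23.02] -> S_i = -6.22 + -4.20*i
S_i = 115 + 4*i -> [115, 119, 123, 127, 131]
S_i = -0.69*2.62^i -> [-0.69, -1.81, -4.74, -12.41, -32.51]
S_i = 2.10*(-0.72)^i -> [2.1, -1.51, 1.09, -0.78, 0.56]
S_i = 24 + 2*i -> [24, 26, 28, 30, 32]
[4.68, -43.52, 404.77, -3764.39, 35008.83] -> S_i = 4.68*(-9.30)^i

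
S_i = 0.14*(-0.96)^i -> [0.14, -0.13, 0.13, -0.12, 0.12]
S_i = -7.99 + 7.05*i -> [-7.99, -0.94, 6.11, 13.16, 20.21]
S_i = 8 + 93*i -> [8, 101, 194, 287, 380]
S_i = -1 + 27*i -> [-1, 26, 53, 80, 107]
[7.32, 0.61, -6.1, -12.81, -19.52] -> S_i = 7.32 + -6.71*i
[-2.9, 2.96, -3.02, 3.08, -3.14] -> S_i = -2.90*(-1.02)^i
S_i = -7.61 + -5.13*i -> [-7.61, -12.74, -17.87, -23.0, -28.13]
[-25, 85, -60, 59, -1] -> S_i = Random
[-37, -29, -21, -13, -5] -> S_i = -37 + 8*i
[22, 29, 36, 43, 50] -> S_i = 22 + 7*i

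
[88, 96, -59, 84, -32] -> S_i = Random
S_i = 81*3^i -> [81, 243, 729, 2187, 6561]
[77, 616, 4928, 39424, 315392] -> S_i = 77*8^i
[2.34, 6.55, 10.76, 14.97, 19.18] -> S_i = 2.34 + 4.21*i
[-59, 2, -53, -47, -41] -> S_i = Random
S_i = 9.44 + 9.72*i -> [9.44, 19.16, 28.88, 38.6, 48.32]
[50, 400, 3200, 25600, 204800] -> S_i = 50*8^i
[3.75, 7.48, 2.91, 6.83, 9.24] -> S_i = Random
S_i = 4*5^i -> [4, 20, 100, 500, 2500]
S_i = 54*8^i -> [54, 432, 3456, 27648, 221184]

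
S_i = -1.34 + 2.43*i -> [-1.34, 1.09, 3.52, 5.95, 8.38]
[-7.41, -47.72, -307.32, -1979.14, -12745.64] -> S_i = -7.41*6.44^i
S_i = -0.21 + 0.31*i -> [-0.21, 0.1, 0.41, 0.72, 1.03]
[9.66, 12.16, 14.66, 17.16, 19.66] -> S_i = 9.66 + 2.50*i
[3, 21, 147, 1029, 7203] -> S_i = 3*7^i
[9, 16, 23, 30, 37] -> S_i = 9 + 7*i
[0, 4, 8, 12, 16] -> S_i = 0 + 4*i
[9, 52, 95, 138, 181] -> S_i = 9 + 43*i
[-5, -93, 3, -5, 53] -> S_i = Random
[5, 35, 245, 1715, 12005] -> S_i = 5*7^i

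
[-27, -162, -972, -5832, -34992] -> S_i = -27*6^i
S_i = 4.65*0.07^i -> [4.65, 0.33, 0.02, 0.0, 0.0]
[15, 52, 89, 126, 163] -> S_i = 15 + 37*i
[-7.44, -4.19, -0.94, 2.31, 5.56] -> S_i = -7.44 + 3.25*i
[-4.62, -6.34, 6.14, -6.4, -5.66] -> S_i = Random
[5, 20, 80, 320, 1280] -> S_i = 5*4^i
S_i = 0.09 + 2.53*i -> [0.09, 2.62, 5.15, 7.68, 10.21]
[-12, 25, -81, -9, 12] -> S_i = Random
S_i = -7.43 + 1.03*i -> [-7.43, -6.4, -5.37, -4.34, -3.31]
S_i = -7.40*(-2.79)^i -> [-7.4, 20.65, -57.6, 160.71, -448.38]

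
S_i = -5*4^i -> [-5, -20, -80, -320, -1280]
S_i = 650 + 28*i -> [650, 678, 706, 734, 762]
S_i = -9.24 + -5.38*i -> [-9.24, -14.62, -20.0, -25.38, -30.76]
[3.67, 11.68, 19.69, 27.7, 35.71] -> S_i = 3.67 + 8.01*i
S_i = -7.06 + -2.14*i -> [-7.06, -9.2, -11.34, -13.48, -15.62]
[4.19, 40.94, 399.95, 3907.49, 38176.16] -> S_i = 4.19*9.77^i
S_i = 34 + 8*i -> [34, 42, 50, 58, 66]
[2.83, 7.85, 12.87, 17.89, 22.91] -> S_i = 2.83 + 5.02*i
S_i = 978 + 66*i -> [978, 1044, 1110, 1176, 1242]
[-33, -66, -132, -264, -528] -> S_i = -33*2^i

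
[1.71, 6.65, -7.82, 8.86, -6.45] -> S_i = Random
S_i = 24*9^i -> [24, 216, 1944, 17496, 157464]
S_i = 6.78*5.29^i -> [6.78, 35.87, 189.73, 1003.68, 5309.48]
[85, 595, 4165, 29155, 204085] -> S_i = 85*7^i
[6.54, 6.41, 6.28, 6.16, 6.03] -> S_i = 6.54*0.98^i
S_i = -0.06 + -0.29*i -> [-0.06, -0.35, -0.64, -0.93, -1.22]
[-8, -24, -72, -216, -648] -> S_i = -8*3^i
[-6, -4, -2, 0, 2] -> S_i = -6 + 2*i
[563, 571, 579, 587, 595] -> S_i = 563 + 8*i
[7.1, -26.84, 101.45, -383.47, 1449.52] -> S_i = 7.10*(-3.78)^i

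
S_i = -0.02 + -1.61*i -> [-0.02, -1.63, -3.24, -4.85, -6.46]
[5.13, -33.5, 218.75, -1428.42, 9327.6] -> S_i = 5.13*(-6.53)^i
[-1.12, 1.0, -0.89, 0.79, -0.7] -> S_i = -1.12*(-0.89)^i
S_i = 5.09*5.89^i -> [5.09, 29.98, 176.58, 1040.07, 6126.03]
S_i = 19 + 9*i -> [19, 28, 37, 46, 55]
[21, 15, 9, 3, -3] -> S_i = 21 + -6*i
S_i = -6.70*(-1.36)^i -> [-6.7, 9.11, -12.39, 16.85, -22.92]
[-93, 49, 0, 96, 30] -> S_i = Random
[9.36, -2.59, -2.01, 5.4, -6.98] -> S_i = Random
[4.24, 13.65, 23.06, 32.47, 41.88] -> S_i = 4.24 + 9.41*i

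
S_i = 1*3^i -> [1, 3, 9, 27, 81]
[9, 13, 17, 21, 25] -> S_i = 9 + 4*i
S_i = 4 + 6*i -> [4, 10, 16, 22, 28]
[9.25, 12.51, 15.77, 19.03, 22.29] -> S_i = 9.25 + 3.26*i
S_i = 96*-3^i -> [96, -288, 864, -2592, 7776]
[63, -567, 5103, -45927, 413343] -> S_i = 63*-9^i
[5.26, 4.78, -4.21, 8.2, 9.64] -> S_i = Random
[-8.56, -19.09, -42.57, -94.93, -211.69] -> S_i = -8.56*2.23^i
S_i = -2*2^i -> [-2, -4, -8, -16, -32]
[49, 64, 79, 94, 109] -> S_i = 49 + 15*i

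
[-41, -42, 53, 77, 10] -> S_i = Random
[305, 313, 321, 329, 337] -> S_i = 305 + 8*i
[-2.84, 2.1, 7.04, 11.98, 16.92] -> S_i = -2.84 + 4.94*i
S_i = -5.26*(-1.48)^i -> [-5.26, 7.78, -11.52, 17.05, -25.24]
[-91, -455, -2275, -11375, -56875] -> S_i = -91*5^i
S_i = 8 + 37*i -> [8, 45, 82, 119, 156]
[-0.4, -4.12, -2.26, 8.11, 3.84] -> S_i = Random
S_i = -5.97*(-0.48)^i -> [-5.97, 2.87, -1.38, 0.66, -0.32]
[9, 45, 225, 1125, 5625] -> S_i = 9*5^i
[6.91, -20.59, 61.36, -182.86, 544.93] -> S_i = 6.91*(-2.98)^i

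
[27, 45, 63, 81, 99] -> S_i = 27 + 18*i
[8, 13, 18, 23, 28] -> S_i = 8 + 5*i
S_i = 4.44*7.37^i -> [4.44, 32.72, 241.17, 1777.4, 13099.45]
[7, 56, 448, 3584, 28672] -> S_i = 7*8^i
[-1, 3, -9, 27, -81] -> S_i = -1*-3^i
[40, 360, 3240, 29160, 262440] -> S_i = 40*9^i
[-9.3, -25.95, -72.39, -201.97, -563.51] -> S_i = -9.30*2.79^i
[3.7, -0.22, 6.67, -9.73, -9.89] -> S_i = Random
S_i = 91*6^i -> [91, 546, 3276, 19656, 117936]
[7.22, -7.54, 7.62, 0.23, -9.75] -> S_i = Random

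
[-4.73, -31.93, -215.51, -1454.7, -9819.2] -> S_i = -4.73*6.75^i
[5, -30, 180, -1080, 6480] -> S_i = 5*-6^i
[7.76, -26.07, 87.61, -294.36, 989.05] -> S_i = 7.76*(-3.36)^i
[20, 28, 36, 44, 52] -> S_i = 20 + 8*i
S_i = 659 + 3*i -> [659, 662, 665, 668, 671]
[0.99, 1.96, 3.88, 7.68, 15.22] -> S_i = 0.99*1.98^i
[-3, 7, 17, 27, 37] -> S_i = -3 + 10*i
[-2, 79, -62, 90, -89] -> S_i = Random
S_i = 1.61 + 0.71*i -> [1.61, 2.32, 3.03, 3.74, 4.45]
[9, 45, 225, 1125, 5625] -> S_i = 9*5^i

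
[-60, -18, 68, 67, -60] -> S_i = Random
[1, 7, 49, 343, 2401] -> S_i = 1*7^i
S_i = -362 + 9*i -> [-362, -353, -344, -335, -326]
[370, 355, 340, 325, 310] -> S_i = 370 + -15*i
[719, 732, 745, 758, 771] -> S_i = 719 + 13*i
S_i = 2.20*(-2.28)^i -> [2.2, -5.02, 11.44, -26.08, 59.45]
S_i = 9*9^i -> [9, 81, 729, 6561, 59049]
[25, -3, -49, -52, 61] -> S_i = Random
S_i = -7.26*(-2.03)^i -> [-7.26, 14.74, -29.92, 60.73, -123.29]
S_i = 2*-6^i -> [2, -12, 72, -432, 2592]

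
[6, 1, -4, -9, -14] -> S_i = 6 + -5*i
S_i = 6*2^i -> [6, 12, 24, 48, 96]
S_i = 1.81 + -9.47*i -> [1.81, -7.66, -17.13, -26.6, -36.07]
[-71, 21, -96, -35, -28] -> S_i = Random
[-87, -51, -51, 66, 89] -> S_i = Random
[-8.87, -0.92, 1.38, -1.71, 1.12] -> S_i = Random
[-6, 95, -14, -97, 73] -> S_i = Random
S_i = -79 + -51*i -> [-79, -130, -181, -232, -283]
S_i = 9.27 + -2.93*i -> [9.27, 6.34, 3.41, 0.48, -2.45]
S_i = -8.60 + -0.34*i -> [-8.6, -8.94, -9.28, -9.62, -9.96]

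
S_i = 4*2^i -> [4, 8, 16, 32, 64]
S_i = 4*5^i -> [4, 20, 100, 500, 2500]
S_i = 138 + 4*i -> [138, 142, 146, 150, 154]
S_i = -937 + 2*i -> [-937, -935, -933, -931, -929]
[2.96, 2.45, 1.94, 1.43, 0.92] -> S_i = 2.96 + -0.51*i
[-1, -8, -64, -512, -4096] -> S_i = -1*8^i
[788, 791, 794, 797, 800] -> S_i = 788 + 3*i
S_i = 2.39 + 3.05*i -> [2.39, 5.44, 8.49, 11.54, 14.59]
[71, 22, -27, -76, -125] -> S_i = 71 + -49*i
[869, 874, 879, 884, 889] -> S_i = 869 + 5*i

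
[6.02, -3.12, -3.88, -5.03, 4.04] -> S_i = Random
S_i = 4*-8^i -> [4, -32, 256, -2048, 16384]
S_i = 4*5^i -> [4, 20, 100, 500, 2500]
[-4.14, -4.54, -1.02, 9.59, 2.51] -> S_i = Random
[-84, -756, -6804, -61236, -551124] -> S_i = -84*9^i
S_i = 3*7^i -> [3, 21, 147, 1029, 7203]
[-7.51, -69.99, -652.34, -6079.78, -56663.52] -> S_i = -7.51*9.32^i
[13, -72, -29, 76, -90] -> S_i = Random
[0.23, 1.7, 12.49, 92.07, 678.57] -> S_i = 0.23*7.37^i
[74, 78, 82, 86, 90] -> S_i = 74 + 4*i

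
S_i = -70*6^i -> [-70, -420, -2520, -15120, -90720]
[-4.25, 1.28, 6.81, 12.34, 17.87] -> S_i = -4.25 + 5.53*i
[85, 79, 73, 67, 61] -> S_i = 85 + -6*i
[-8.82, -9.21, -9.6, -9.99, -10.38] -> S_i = -8.82 + -0.39*i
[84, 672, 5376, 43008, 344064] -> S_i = 84*8^i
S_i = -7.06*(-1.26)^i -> [-7.06, 8.9, -11.21, 14.12, -17.79]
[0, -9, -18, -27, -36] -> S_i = 0 + -9*i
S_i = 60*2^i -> [60, 120, 240, 480, 960]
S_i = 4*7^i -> [4, 28, 196, 1372, 9604]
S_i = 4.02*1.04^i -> [4.02, 4.18, 4.35, 4.52, 4.7]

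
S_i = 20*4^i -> [20, 80, 320, 1280, 5120]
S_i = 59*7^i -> [59, 413, 2891, 20237, 141659]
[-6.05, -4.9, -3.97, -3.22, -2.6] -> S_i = -6.05*0.81^i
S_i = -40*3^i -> [-40, -120, -360, -1080, -3240]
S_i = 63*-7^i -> [63, -441, 3087, -21609, 151263]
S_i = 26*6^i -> [26, 156, 936, 5616, 33696]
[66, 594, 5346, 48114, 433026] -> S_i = 66*9^i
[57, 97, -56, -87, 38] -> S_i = Random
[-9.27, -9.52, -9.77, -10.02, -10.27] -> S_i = -9.27 + -0.25*i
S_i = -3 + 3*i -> [-3, 0, 3, 6, 9]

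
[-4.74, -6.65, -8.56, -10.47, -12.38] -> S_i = -4.74 + -1.91*i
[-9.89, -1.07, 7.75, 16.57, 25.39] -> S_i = -9.89 + 8.82*i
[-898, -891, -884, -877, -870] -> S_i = -898 + 7*i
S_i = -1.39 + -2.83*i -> [-1.39, -4.22, -7.05, -9.88, -12.71]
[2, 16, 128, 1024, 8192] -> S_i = 2*8^i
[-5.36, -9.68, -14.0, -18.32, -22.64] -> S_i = -5.36 + -4.32*i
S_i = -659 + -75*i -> [-659, -734, -809, -884, -959]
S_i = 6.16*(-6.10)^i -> [6.16, -37.58, 229.21, -1398.2, 8529.04]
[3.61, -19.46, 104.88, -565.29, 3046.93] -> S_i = 3.61*(-5.39)^i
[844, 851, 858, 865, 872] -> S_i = 844 + 7*i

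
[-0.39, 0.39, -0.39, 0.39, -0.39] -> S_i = -0.39*(-1.00)^i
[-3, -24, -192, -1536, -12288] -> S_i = -3*8^i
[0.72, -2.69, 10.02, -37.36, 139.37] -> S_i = 0.72*(-3.73)^i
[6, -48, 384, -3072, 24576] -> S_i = 6*-8^i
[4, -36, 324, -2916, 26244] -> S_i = 4*-9^i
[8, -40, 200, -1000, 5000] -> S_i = 8*-5^i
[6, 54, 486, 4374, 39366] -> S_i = 6*9^i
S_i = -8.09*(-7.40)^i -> [-8.09, 59.87, -443.01, 3278.26, -24259.14]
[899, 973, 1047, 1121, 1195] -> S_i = 899 + 74*i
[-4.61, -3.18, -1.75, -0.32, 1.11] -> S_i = -4.61 + 1.43*i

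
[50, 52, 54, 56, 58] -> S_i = 50 + 2*i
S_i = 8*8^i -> [8, 64, 512, 4096, 32768]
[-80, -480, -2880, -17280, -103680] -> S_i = -80*6^i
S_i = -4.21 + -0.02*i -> [-4.21, -4.23, -4.25, -4.27, -4.29]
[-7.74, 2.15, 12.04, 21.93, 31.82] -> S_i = -7.74 + 9.89*i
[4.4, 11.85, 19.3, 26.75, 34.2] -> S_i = 4.40 + 7.45*i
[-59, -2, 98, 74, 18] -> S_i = Random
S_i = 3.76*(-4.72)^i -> [3.76, -17.75, 83.77, -395.38, 1866.19]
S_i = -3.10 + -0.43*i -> [-3.1, -3.53, -3.96, -4.39, -4.82]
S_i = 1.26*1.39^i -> [1.26, 1.75, 2.43, 3.38, 4.7]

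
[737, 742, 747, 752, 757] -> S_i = 737 + 5*i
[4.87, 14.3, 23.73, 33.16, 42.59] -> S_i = 4.87 + 9.43*i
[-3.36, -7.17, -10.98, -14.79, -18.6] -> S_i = -3.36 + -3.81*i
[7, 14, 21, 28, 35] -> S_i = 7 + 7*i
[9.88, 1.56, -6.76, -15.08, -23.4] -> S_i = 9.88 + -8.32*i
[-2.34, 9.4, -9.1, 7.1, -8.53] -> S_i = Random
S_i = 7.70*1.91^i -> [7.7, 14.71, 28.09, 53.65, 102.48]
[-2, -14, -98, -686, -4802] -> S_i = -2*7^i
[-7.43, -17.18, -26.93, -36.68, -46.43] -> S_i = -7.43 + -9.75*i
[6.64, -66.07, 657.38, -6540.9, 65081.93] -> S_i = 6.64*(-9.95)^i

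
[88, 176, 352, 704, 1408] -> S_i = 88*2^i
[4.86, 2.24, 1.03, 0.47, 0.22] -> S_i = 4.86*0.46^i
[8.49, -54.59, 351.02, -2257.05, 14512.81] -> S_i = 8.49*(-6.43)^i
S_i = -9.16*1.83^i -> [-9.16, -16.76, -30.68, -56.14, -102.73]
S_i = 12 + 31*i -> [12, 43, 74, 105, 136]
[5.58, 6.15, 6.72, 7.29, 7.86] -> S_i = 5.58 + 0.57*i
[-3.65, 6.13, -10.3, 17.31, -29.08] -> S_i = -3.65*(-1.68)^i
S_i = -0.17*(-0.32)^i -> [-0.17, 0.05, -0.02, 0.01, -0.0]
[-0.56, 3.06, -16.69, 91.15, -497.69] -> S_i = -0.56*(-5.46)^i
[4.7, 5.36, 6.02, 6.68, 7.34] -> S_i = 4.70 + 0.66*i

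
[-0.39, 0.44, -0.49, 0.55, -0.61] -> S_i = -0.39*(-1.12)^i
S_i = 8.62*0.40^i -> [8.62, 3.45, 1.38, 0.55, 0.22]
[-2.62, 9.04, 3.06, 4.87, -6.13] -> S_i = Random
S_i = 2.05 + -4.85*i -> [2.05, -2.8, -7.65, -12.5, -17.35]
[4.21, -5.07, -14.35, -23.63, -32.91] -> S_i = 4.21 + -9.28*i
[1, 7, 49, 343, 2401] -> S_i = 1*7^i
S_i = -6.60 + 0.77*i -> [-6.6, -5.83, -5.06, -4.29, -3.52]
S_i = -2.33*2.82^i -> [-2.33, -6.57, -18.53, -52.25, -147.35]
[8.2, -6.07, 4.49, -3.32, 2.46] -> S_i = 8.20*(-0.74)^i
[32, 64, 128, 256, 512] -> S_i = 32*2^i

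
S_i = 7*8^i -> [7, 56, 448, 3584, 28672]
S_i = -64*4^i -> [-64, -256, -1024, -4096, -16384]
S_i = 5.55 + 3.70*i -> [5.55, 9.25, 12.95, 16.65, 20.35]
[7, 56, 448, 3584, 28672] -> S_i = 7*8^i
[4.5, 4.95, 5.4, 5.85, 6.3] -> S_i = 4.50 + 0.45*i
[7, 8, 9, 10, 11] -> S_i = 7 + 1*i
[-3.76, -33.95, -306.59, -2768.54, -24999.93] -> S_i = -3.76*9.03^i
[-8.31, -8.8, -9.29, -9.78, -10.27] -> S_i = -8.31 + -0.49*i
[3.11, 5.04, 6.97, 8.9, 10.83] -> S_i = 3.11 + 1.93*i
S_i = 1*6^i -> [1, 6, 36, 216, 1296]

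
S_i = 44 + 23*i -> [44, 67, 90, 113, 136]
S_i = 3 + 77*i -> [3, 80, 157, 234, 311]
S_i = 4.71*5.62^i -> [4.71, 26.47, 148.76, 836.05, 4698.58]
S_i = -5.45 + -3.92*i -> [-5.45, -9.37, -13.29, -17.21, -21.13]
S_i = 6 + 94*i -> [6, 100, 194, 288, 382]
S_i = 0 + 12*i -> [0, 12, 24, 36, 48]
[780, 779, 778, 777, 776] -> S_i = 780 + -1*i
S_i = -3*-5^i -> [-3, 15, -75, 375, -1875]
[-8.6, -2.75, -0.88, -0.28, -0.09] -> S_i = -8.60*0.32^i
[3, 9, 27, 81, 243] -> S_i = 3*3^i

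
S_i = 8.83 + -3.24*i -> [8.83, 5.59, 2.35, -0.89, -4.13]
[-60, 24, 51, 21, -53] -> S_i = Random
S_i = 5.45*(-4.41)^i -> [5.45, -24.03, 105.99, -467.43, 2061.35]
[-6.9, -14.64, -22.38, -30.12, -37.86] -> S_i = -6.90 + -7.74*i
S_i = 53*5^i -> [53, 265, 1325, 6625, 33125]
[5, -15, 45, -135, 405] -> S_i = 5*-3^i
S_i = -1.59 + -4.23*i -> [-1.59, -5.82, -10.05, -14.28, -18.51]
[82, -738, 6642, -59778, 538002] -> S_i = 82*-9^i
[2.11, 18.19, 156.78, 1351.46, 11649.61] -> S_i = 2.11*8.62^i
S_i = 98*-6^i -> [98, -588, 3528, -21168, 127008]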